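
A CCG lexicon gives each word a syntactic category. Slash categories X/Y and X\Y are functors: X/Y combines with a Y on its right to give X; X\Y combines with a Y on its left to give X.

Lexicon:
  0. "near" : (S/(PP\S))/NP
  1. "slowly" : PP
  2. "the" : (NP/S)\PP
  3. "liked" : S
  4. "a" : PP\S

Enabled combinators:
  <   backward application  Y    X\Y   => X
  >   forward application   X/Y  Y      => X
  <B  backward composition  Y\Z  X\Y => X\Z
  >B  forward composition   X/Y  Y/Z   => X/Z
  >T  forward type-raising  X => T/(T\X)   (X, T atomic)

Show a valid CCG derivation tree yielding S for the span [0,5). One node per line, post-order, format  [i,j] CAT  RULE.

[0,5] S   >
  [0,4] S/(PP\S)   >
    [0,1] "near" : (S/(PP\S))/NP
    [1,4] NP   >
      [1,3] NP/S   <
        [1,2] "slowly" : PP
        [2,3] "the" : (NP/S)\PP
      [3,4] "liked" : S
  [4,5] "a" : PP\S

[0,1] (S/(PP\S))/NP  lex  "near"
[1,2] PP  lex  "slowly"
[2,3] (NP/S)\PP  lex  "the"
[1,3] NP/S  <  k=2
[3,4] S  lex  "liked"
[1,4] NP  >  k=3
[0,4] S/(PP\S)  >  k=1
[4,5] PP\S  lex  "a"
[0,5] S  >  k=4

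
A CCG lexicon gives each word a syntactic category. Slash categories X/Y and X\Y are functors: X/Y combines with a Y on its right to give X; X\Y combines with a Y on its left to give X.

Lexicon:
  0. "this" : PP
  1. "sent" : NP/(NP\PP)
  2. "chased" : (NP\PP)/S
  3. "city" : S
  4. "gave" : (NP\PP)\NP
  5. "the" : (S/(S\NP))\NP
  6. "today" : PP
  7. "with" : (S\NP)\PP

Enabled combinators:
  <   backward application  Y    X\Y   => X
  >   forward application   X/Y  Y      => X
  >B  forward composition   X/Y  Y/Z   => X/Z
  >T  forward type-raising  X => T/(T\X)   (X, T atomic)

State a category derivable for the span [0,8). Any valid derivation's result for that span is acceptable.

[0,8] S   >
  [0,6] S/(S\NP)   <
    [0,5] NP   >
      [0,1] NP/(NP\PP)   >T
        [0,1] "this" : PP
      [1,5] NP\PP   <
        [1,4] NP   >
          [1,2] "sent" : NP/(NP\PP)
          [2,4] NP\PP   >
            [2,3] "chased" : (NP\PP)/S
            [3,4] "city" : S
        [4,5] "gave" : (NP\PP)\NP
    [5,6] "the" : (S/(S\NP))\NP
  [6,8] S\NP   <
    [6,7] "today" : PP
    [7,8] "with" : (S\NP)\PP

S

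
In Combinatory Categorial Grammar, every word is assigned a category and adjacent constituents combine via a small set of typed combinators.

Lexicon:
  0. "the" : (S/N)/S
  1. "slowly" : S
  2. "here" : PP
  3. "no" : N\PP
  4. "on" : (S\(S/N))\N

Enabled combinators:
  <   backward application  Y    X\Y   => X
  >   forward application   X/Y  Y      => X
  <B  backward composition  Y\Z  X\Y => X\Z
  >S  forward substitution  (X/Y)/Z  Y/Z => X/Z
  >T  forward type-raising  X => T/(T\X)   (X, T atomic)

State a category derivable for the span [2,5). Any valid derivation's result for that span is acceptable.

[0,5] S   <
  [0,2] S/N   >
    [0,1] "the" : (S/N)/S
    [1,2] "slowly" : S
  [2,5] S\(S/N)   <
    [2,4] N   <
      [2,3] "here" : PP
      [3,4] "no" : N\PP
    [4,5] "on" : (S\(S/N))\N

S\(S/N)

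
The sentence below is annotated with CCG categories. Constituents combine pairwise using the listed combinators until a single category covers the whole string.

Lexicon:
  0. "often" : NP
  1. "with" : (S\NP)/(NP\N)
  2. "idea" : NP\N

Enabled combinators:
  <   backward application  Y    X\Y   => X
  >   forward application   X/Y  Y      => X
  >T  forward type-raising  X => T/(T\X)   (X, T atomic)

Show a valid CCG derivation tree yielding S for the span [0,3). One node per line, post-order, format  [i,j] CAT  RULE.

[0,1] NP  lex  "often"
[1,2] (S\NP)/(NP\N)  lex  "with"
[2,3] NP\N  lex  "idea"
[1,3] S\NP  >  k=2
[0,3] S  <  k=1

[0,3] S   <
  [0,1] "often" : NP
  [1,3] S\NP   >
    [1,2] "with" : (S\NP)/(NP\N)
    [2,3] "idea" : NP\N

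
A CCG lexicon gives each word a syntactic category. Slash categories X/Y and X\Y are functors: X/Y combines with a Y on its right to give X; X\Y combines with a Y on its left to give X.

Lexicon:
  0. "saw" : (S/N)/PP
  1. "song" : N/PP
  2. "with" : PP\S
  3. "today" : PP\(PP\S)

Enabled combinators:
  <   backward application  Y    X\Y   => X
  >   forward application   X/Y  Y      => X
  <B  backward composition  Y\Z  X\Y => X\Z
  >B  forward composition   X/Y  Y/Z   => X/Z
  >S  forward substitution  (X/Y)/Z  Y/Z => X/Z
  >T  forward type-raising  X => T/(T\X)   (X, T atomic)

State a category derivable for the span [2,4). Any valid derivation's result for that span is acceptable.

PP

[0,4] S   >
  [0,2] S/PP   >S
    [0,1] "saw" : (S/N)/PP
    [1,2] "song" : N/PP
  [2,4] PP   <
    [2,3] "with" : PP\S
    [3,4] "today" : PP\(PP\S)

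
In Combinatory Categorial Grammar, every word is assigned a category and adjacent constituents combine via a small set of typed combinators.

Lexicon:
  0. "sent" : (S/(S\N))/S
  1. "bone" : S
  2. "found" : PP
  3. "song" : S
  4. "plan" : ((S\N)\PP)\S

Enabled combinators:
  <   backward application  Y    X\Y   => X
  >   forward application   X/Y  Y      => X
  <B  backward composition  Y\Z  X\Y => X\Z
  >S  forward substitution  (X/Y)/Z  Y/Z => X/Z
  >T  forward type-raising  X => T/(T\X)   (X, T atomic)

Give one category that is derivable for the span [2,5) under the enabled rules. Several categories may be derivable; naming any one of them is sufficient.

S\N

[0,5] S   >
  [0,2] S/(S\N)   >
    [0,1] "sent" : (S/(S\N))/S
    [1,2] "bone" : S
  [2,5] S\N   <
    [2,3] "found" : PP
    [3,5] (S\N)\PP   <
      [3,4] "song" : S
      [4,5] "plan" : ((S\N)\PP)\S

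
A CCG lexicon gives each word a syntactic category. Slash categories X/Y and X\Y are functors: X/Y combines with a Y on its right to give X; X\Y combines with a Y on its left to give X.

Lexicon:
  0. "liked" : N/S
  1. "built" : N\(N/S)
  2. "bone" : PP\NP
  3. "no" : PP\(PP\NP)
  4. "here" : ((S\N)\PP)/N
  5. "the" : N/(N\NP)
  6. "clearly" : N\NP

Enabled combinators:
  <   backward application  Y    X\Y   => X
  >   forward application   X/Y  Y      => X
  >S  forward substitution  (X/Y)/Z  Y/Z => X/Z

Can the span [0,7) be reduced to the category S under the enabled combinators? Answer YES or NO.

[0,7] S   <
  [0,2] N   <
    [0,1] "liked" : N/S
    [1,2] "built" : N\(N/S)
  [2,7] S\N   <
    [2,4] PP   <
      [2,3] "bone" : PP\NP
      [3,4] "no" : PP\(PP\NP)
    [4,7] (S\N)\PP   >
      [4,5] "here" : ((S\N)\PP)/N
      [5,7] N   >
        [5,6] "the" : N/(N\NP)
        [6,7] "clearly" : N\NP

YES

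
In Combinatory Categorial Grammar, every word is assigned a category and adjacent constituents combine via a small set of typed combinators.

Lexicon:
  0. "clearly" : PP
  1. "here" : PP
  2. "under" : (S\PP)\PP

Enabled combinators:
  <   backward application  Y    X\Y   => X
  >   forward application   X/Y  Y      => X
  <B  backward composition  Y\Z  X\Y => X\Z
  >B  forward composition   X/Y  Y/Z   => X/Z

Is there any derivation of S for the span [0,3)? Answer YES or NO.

YES

[0,3] S   <
  [0,1] "clearly" : PP
  [1,3] S\PP   <
    [1,2] "here" : PP
    [2,3] "under" : (S\PP)\PP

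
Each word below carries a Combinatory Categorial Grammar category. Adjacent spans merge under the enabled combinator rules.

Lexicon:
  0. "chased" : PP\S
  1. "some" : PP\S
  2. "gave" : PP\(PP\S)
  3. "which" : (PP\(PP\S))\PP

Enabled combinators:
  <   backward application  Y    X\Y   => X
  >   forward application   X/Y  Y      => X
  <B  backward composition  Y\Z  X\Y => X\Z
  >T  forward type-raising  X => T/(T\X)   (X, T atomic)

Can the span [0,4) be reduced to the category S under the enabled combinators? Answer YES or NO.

PP\S PP\S PP\(PP\S) (PP\(PP\S))\PP
CKY chart[0,4] = {N/(N\PP), NP/(NP\PP), PP, PP/(PP\PP), S/(S\PP)}; S ∉ chart

NO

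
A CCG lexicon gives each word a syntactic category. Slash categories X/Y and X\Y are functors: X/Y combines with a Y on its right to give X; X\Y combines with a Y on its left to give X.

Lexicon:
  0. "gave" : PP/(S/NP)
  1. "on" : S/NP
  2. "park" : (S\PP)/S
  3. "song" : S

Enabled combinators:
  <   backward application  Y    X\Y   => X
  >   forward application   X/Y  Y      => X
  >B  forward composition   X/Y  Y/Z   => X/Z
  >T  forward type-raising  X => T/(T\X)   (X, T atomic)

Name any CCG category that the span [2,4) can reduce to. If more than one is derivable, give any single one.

[0,4] S   <
  [0,2] PP   >
    [0,1] "gave" : PP/(S/NP)
    [1,2] "on" : S/NP
  [2,4] S\PP   >
    [2,3] "park" : (S\PP)/S
    [3,4] "song" : S

S\PP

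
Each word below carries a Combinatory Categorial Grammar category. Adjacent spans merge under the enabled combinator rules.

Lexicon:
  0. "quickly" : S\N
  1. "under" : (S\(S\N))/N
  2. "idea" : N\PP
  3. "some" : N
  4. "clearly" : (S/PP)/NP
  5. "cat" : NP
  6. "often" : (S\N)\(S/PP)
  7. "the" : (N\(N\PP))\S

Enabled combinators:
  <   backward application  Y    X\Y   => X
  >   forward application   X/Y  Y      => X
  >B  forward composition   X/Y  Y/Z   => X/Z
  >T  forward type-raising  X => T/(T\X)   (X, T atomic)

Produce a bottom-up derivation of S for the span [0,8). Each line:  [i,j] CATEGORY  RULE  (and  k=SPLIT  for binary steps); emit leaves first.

[0,8] S   <
  [0,1] "quickly" : S\N
  [1,8] S\(S\N)   >
    [1,2] "under" : (S\(S\N))/N
    [2,8] N   <
      [2,3] "idea" : N\PP
      [3,8] N\(N\PP)   <
        [3,7] S   >
          [3,4] S/(S\N)   >T
            [3,4] "some" : N
          [4,7] S\N   <
            [4,6] S/PP   >
              [4,5] "clearly" : (S/PP)/NP
              [5,6] "cat" : NP
            [6,7] "often" : (S\N)\(S/PP)
        [7,8] "the" : (N\(N\PP))\S

[0,1] S\N  lex  "quickly"
[1,2] (S\(S\N))/N  lex  "under"
[2,3] N\PP  lex  "idea"
[3,4] N  lex  "some"
[3,4] S/(S\N)  >T
[4,5] (S/PP)/NP  lex  "clearly"
[5,6] NP  lex  "cat"
[4,6] S/PP  >  k=5
[6,7] (S\N)\(S/PP)  lex  "often"
[4,7] S\N  <  k=6
[3,7] S  >  k=4
[7,8] (N\(N\PP))\S  lex  "the"
[3,8] N\(N\PP)  <  k=7
[2,8] N  <  k=3
[1,8] S\(S\N)  >  k=2
[0,8] S  <  k=1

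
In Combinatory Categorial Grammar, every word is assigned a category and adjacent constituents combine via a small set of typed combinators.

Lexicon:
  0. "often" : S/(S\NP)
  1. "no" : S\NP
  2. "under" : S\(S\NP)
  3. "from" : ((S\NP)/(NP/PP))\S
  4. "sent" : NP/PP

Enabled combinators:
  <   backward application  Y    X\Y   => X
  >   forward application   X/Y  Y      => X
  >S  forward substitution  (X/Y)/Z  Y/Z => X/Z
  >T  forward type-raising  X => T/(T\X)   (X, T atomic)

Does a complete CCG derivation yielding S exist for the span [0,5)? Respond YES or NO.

YES

[0,5] S   >
  [0,1] "often" : S/(S\NP)
  [1,5] S\NP   >
    [1,4] (S\NP)/(NP/PP)   <
      [1,3] S   <
        [1,2] "no" : S\NP
        [2,3] "under" : S\(S\NP)
      [3,4] "from" : ((S\NP)/(NP/PP))\S
    [4,5] "sent" : NP/PP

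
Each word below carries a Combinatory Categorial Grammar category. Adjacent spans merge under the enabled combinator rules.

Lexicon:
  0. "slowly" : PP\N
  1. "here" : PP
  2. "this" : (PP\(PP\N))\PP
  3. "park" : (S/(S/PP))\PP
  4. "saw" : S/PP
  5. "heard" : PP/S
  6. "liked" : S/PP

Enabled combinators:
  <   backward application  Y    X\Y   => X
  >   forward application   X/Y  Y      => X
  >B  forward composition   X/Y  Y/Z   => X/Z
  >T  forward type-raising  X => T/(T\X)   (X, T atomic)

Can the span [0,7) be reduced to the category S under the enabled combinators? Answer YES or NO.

YES

[0,7] S   >
  [0,4] S/(S/PP)   <
    [0,3] PP   <
      [0,1] "slowly" : PP\N
      [1,3] PP\(PP\N)   <
        [1,2] "here" : PP
        [2,3] "this" : (PP\(PP\N))\PP
    [3,4] "park" : (S/(S/PP))\PP
  [4,7] S/PP   >B
    [4,5] "saw" : S/PP
    [5,7] PP/PP   >B
      [5,6] "heard" : PP/S
      [6,7] "liked" : S/PP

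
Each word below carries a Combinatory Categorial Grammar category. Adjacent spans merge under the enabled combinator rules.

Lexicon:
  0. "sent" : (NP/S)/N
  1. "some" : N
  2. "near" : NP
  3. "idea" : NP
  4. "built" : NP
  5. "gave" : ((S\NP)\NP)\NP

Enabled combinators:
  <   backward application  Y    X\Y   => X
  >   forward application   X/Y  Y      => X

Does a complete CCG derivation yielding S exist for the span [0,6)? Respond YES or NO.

(NP/S)/N N NP NP NP ((S\NP)\NP)\NP
CKY chart[0,6] = {NP}; S ∉ chart

NO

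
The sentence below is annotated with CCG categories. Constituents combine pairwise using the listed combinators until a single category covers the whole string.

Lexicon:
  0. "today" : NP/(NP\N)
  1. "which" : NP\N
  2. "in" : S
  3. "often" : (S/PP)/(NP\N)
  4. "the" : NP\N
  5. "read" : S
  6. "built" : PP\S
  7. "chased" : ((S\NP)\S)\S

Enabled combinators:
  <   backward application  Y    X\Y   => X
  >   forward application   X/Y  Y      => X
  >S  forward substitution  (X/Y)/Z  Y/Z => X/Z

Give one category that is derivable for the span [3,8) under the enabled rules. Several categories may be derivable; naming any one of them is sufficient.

(S\NP)\S

[0,8] S   <
  [0,2] NP   >
    [0,1] "today" : NP/(NP\N)
    [1,2] "which" : NP\N
  [2,8] S\NP   <
    [2,3] "in" : S
    [3,8] (S\NP)\S   <
      [3,7] S   >
        [3,5] S/PP   >
          [3,4] "often" : (S/PP)/(NP\N)
          [4,5] "the" : NP\N
        [5,7] PP   <
          [5,6] "read" : S
          [6,7] "built" : PP\S
      [7,8] "chased" : ((S\NP)\S)\S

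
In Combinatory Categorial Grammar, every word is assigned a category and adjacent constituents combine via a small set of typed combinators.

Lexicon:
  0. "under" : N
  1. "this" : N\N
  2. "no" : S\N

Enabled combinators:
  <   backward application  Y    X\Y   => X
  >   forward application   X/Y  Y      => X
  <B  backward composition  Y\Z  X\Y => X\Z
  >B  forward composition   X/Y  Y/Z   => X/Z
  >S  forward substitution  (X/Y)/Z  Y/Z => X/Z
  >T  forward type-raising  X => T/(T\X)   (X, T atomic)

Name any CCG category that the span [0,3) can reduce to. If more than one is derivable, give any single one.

[0,3] S   >
  [0,1] S/(S\N)   >T
    [0,1] "under" : N
  [1,3] S\N   <B
    [1,2] "this" : N\N
    [2,3] "no" : S\N

S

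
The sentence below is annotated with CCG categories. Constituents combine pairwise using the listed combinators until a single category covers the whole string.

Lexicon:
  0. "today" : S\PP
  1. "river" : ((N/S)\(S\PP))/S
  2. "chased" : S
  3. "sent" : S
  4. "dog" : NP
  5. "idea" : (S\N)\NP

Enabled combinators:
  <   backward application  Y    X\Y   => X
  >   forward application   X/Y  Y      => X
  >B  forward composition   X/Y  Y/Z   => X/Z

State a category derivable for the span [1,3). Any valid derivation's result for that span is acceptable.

(N/S)\(S\PP)

[0,6] S   <
  [0,4] N   >
    [0,3] N/S   <
      [0,1] "today" : S\PP
      [1,3] (N/S)\(S\PP)   >
        [1,2] "river" : ((N/S)\(S\PP))/S
        [2,3] "chased" : S
    [3,4] "sent" : S
  [4,6] S\N   <
    [4,5] "dog" : NP
    [5,6] "idea" : (S\N)\NP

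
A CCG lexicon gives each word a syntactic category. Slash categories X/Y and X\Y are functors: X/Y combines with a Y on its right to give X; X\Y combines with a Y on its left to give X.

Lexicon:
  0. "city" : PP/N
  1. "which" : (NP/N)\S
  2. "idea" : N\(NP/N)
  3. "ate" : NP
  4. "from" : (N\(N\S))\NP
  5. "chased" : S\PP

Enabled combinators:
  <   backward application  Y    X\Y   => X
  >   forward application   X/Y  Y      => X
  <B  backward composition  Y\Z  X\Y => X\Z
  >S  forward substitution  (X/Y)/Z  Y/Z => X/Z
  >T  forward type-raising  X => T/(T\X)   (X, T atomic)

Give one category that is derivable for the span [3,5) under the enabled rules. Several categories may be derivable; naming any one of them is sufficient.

N\(N\S)

[0,6] S   <
  [0,5] PP   >
    [0,1] "city" : PP/N
    [1,5] N   <
      [1,3] N\S   <B
        [1,2] "which" : (NP/N)\S
        [2,3] "idea" : N\(NP/N)
      [3,5] N\(N\S)   <
        [3,4] "ate" : NP
        [4,5] "from" : (N\(N\S))\NP
  [5,6] "chased" : S\PP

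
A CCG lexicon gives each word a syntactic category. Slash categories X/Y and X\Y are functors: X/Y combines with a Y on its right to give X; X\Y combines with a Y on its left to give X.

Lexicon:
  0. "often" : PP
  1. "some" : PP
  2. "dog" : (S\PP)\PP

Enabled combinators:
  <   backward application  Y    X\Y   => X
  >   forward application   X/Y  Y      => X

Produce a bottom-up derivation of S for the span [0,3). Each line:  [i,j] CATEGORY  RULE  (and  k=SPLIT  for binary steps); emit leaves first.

[0,3] S   <
  [0,1] "often" : PP
  [1,3] S\PP   <
    [1,2] "some" : PP
    [2,3] "dog" : (S\PP)\PP

[0,1] PP  lex  "often"
[1,2] PP  lex  "some"
[2,3] (S\PP)\PP  lex  "dog"
[1,3] S\PP  <  k=2
[0,3] S  <  k=1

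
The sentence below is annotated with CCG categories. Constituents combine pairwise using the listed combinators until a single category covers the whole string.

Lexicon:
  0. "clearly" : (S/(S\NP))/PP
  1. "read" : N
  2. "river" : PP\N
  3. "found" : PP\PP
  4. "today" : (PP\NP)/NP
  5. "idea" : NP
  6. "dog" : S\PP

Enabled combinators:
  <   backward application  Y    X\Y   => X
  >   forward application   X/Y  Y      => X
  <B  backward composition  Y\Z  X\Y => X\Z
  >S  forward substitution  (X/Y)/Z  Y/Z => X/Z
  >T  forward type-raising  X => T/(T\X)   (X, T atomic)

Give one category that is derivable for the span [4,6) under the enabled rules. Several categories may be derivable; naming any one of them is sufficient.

PP\NP

[0,7] S   >
  [0,4] S/(S\NP)   >
    [0,1] "clearly" : (S/(S\NP))/PP
    [1,4] PP   >
      [1,2] PP/(PP\N)   >T
        [1,2] "read" : N
      [2,4] PP\N   <B
        [2,3] "river" : PP\N
        [3,4] "found" : PP\PP
  [4,7] S\NP   <B
    [4,6] PP\NP   >
      [4,5] "today" : (PP\NP)/NP
      [5,6] "idea" : NP
    [6,7] "dog" : S\PP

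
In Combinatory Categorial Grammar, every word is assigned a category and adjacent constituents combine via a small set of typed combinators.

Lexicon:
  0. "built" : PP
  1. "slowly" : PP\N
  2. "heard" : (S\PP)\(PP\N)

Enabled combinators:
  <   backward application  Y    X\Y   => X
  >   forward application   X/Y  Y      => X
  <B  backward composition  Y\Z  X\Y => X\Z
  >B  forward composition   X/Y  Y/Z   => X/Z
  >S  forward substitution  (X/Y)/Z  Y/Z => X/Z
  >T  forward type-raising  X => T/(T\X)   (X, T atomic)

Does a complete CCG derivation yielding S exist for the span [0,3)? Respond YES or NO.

[0,3] S   <
  [0,1] "built" : PP
  [1,3] S\PP   <
    [1,2] "slowly" : PP\N
    [2,3] "heard" : (S\PP)\(PP\N)

YES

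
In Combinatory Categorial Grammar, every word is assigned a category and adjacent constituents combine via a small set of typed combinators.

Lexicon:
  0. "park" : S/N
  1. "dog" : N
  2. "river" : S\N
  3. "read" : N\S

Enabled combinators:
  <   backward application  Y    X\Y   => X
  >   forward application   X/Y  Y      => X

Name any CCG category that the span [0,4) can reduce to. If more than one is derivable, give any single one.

S

[0,4] S   >
  [0,1] "park" : S/N
  [1,4] N   <
    [1,3] S   <
      [1,2] "dog" : N
      [2,3] "river" : S\N
    [3,4] "read" : N\S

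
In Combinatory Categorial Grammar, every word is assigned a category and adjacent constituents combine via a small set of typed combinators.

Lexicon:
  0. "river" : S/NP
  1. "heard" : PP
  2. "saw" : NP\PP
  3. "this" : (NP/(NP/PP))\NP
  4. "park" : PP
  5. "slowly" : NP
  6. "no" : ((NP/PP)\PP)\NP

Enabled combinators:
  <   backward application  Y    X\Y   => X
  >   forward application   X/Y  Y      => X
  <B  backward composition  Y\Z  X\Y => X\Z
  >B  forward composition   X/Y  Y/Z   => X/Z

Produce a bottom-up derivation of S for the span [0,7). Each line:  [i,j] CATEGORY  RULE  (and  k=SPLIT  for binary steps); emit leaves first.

[0,1] S/NP  lex  "river"
[1,2] PP  lex  "heard"
[2,3] NP\PP  lex  "saw"
[1,3] NP  <  k=2
[3,4] (NP/(NP/PP))\NP  lex  "this"
[1,4] NP/(NP/PP)  <  k=3
[4,5] PP  lex  "park"
[5,6] NP  lex  "slowly"
[6,7] ((NP/PP)\PP)\NP  lex  "no"
[5,7] (NP/PP)\PP  <  k=6
[4,7] NP/PP  <  k=5
[1,7] NP  >  k=4
[0,7] S  >  k=1

[0,7] S   >
  [0,1] "river" : S/NP
  [1,7] NP   >
    [1,4] NP/(NP/PP)   <
      [1,3] NP   <
        [1,2] "heard" : PP
        [2,3] "saw" : NP\PP
      [3,4] "this" : (NP/(NP/PP))\NP
    [4,7] NP/PP   <
      [4,5] "park" : PP
      [5,7] (NP/PP)\PP   <
        [5,6] "slowly" : NP
        [6,7] "no" : ((NP/PP)\PP)\NP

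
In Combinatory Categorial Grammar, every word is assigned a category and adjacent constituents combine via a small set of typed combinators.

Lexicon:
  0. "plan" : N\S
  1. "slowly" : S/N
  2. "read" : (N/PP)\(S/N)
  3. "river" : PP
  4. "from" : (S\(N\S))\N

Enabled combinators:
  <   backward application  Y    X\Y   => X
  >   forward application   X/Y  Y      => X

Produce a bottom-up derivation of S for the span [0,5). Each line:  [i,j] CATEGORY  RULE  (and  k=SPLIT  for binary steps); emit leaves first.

[0,5] S   <
  [0,1] "plan" : N\S
  [1,5] S\(N\S)   <
    [1,4] N   >
      [1,3] N/PP   <
        [1,2] "slowly" : S/N
        [2,3] "read" : (N/PP)\(S/N)
      [3,4] "river" : PP
    [4,5] "from" : (S\(N\S))\N

[0,1] N\S  lex  "plan"
[1,2] S/N  lex  "slowly"
[2,3] (N/PP)\(S/N)  lex  "read"
[1,3] N/PP  <  k=2
[3,4] PP  lex  "river"
[1,4] N  >  k=3
[4,5] (S\(N\S))\N  lex  "from"
[1,5] S\(N\S)  <  k=4
[0,5] S  <  k=1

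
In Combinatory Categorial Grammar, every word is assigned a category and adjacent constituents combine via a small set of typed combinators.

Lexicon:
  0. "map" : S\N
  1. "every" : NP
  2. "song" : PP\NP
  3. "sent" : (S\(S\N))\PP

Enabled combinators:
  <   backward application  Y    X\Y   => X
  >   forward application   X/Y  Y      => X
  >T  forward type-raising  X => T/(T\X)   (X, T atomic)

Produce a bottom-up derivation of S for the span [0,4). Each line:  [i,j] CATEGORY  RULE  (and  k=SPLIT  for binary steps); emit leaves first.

[0,4] S   <
  [0,1] "map" : S\N
  [1,4] S\(S\N)   <
    [1,3] PP   <
      [1,2] "every" : NP
      [2,3] "song" : PP\NP
    [3,4] "sent" : (S\(S\N))\PP

[0,1] S\N  lex  "map"
[1,2] NP  lex  "every"
[2,3] PP\NP  lex  "song"
[1,3] PP  <  k=2
[3,4] (S\(S\N))\PP  lex  "sent"
[1,4] S\(S\N)  <  k=3
[0,4] S  <  k=1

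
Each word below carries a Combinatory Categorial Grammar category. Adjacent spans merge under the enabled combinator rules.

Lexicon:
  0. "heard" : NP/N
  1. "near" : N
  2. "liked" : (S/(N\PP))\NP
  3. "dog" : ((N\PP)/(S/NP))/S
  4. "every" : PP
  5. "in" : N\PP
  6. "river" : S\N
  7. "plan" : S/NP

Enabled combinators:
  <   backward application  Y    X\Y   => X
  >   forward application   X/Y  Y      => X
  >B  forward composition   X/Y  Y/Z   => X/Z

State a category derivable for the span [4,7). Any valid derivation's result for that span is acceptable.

[0,8] S   >
  [0,3] S/(N\PP)   <
    [0,2] NP   >
      [0,1] "heard" : NP/N
      [1,2] "near" : N
    [2,3] "liked" : (S/(N\PP))\NP
  [3,8] N\PP   >
    [3,7] (N\PP)/(S/NP)   >
      [3,4] "dog" : ((N\PP)/(S/NP))/S
      [4,7] S   <
        [4,6] N   <
          [4,5] "every" : PP
          [5,6] "in" : N\PP
        [6,7] "river" : S\N
    [7,8] "plan" : S/NP

S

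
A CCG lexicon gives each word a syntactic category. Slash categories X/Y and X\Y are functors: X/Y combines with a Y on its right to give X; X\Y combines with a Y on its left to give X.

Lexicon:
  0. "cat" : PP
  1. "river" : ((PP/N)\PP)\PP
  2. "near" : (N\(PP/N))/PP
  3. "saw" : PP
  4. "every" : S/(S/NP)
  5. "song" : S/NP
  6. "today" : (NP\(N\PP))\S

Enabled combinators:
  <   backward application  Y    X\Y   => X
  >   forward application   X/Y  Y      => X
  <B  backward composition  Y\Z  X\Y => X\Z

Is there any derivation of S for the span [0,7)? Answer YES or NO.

PP ((PP/N)\PP)\PP (N\(PP/N))/PP PP S/(S/NP) S/NP (NP\(N\PP))\S
CKY chart[0,7] = {NP}; S ∉ chart

NO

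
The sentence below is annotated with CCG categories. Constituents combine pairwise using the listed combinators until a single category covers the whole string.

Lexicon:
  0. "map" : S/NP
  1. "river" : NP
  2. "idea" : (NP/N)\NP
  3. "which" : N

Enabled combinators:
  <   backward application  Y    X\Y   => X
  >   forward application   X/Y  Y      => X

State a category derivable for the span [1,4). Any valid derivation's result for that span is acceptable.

[0,4] S   >
  [0,1] "map" : S/NP
  [1,4] NP   >
    [1,3] NP/N   <
      [1,2] "river" : NP
      [2,3] "idea" : (NP/N)\NP
    [3,4] "which" : N

NP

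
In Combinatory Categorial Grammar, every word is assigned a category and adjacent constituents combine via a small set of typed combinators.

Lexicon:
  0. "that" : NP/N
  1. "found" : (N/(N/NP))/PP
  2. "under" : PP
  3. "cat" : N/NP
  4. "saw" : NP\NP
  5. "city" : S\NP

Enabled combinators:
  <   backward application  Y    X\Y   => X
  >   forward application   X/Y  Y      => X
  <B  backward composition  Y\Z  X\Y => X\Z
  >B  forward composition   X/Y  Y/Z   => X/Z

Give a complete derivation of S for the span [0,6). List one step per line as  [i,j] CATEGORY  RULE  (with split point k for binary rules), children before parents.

[0,6] S   <
  [0,4] NP   >
    [0,1] "that" : NP/N
    [1,4] N   >
      [1,3] N/(N/NP)   >
        [1,2] "found" : (N/(N/NP))/PP
        [2,3] "under" : PP
      [3,4] "cat" : N/NP
  [4,6] S\NP   <B
    [4,5] "saw" : NP\NP
    [5,6] "city" : S\NP

[0,1] NP/N  lex  "that"
[1,2] (N/(N/NP))/PP  lex  "found"
[2,3] PP  lex  "under"
[1,3] N/(N/NP)  >  k=2
[3,4] N/NP  lex  "cat"
[1,4] N  >  k=3
[0,4] NP  >  k=1
[4,5] NP\NP  lex  "saw"
[5,6] S\NP  lex  "city"
[4,6] S\NP  <B  k=5
[0,6] S  <  k=4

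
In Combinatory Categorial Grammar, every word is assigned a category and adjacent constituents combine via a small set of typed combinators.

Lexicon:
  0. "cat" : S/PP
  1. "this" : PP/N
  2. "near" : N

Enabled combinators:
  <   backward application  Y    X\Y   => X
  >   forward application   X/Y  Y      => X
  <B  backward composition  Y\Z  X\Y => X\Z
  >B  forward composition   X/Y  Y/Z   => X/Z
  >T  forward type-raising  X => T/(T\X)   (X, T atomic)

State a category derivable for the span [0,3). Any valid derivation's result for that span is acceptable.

[0,3] S   >
  [0,2] S/N   >B
    [0,1] "cat" : S/PP
    [1,2] "this" : PP/N
  [2,3] "near" : N

S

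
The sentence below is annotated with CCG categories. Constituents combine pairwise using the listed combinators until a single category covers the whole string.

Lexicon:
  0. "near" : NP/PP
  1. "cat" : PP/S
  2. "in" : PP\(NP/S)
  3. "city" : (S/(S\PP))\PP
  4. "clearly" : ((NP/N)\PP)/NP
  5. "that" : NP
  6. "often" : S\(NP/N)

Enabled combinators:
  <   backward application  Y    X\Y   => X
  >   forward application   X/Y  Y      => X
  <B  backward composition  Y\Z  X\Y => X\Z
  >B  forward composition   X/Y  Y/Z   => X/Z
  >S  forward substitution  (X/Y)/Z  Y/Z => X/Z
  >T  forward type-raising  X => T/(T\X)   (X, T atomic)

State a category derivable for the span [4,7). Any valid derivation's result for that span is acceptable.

[0,7] S   >
  [0,4] S/(S\PP)   <
    [0,3] PP   <
      [0,2] NP/S   >B
        [0,1] "near" : NP/PP
        [1,2] "cat" : PP/S
      [2,3] "in" : PP\(NP/S)
    [3,4] "city" : (S/(S\PP))\PP
  [4,7] S\PP   <B
    [4,6] (NP/N)\PP   >
      [4,5] "clearly" : ((NP/N)\PP)/NP
      [5,6] "that" : NP
    [6,7] "often" : S\(NP/N)

S\PP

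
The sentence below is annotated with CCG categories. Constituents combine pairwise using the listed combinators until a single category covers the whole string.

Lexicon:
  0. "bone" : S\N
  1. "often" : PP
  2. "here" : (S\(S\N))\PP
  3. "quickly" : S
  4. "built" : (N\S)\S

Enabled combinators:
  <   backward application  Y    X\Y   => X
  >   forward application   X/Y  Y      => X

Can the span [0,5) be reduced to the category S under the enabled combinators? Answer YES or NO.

NO

S\N PP (S\(S\N))\PP S (N\S)\S
CKY chart[0,5] = {N}; S ∉ chart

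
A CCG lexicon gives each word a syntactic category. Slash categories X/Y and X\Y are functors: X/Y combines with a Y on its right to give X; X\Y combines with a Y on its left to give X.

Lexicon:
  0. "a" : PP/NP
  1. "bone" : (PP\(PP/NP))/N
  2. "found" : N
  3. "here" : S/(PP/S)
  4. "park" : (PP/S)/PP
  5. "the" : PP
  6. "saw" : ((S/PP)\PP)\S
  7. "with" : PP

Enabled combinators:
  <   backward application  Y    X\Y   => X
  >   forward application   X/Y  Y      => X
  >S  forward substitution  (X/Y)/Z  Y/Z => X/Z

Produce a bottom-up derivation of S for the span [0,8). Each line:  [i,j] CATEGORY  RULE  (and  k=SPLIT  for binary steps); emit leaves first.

[0,1] PP/NP  lex  "a"
[1,2] (PP\(PP/NP))/N  lex  "bone"
[2,3] N  lex  "found"
[1,3] PP\(PP/NP)  >  k=2
[0,3] PP  <  k=1
[3,4] S/(PP/S)  lex  "here"
[4,5] (PP/S)/PP  lex  "park"
[5,6] PP  lex  "the"
[4,6] PP/S  >  k=5
[3,6] S  >  k=4
[6,7] ((S/PP)\PP)\S  lex  "saw"
[3,7] (S/PP)\PP  <  k=6
[0,7] S/PP  <  k=3
[7,8] PP  lex  "with"
[0,8] S  >  k=7

[0,8] S   >
  [0,7] S/PP   <
    [0,3] PP   <
      [0,1] "a" : PP/NP
      [1,3] PP\(PP/NP)   >
        [1,2] "bone" : (PP\(PP/NP))/N
        [2,3] "found" : N
    [3,7] (S/PP)\PP   <
      [3,6] S   >
        [3,4] "here" : S/(PP/S)
        [4,6] PP/S   >
          [4,5] "park" : (PP/S)/PP
          [5,6] "the" : PP
      [6,7] "saw" : ((S/PP)\PP)\S
  [7,8] "with" : PP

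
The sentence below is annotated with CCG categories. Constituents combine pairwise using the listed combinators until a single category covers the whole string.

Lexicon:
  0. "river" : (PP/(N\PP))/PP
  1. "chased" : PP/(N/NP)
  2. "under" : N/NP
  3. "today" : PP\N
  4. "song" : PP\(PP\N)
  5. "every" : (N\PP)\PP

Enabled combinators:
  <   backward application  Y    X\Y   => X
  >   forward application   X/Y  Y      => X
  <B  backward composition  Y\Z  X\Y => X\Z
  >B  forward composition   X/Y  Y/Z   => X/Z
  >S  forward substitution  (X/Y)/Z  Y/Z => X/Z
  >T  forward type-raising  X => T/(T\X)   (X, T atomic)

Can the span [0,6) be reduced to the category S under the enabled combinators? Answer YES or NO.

NO

(PP/(N\PP))/PP PP/(N/NP) N/NP PP\N PP\(PP\N) (N\PP)\PP
CKY chart[0,6] = {(PP/(N\PP))/(PP\N), N/(N\PP), NP/(NP\PP), PP, PP/(PP\PP), S/(S\PP)}; S ∉ chart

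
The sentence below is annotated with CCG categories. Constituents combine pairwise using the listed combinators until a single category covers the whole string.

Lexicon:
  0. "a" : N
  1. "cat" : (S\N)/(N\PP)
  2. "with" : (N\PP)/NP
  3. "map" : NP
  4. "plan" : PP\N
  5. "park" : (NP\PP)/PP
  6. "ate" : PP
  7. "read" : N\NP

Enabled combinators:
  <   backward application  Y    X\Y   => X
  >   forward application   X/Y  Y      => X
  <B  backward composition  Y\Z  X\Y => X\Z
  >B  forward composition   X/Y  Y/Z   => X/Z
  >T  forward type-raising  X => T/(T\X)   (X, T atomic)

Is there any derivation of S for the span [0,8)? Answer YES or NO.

YES

[0,8] S   <
  [0,1] "a" : N
  [1,8] S\N   >
    [1,2] "cat" : (S\N)/(N\PP)
    [2,8] N\PP   <B
      [2,7] NP\PP   <B
        [2,5] PP\PP   <B
          [2,4] N\PP   >
            [2,3] "with" : (N\PP)/NP
            [3,4] "map" : NP
          [4,5] "plan" : PP\N
        [5,7] NP\PP   >
          [5,6] "park" : (NP\PP)/PP
          [6,7] "ate" : PP
      [7,8] "read" : N\NP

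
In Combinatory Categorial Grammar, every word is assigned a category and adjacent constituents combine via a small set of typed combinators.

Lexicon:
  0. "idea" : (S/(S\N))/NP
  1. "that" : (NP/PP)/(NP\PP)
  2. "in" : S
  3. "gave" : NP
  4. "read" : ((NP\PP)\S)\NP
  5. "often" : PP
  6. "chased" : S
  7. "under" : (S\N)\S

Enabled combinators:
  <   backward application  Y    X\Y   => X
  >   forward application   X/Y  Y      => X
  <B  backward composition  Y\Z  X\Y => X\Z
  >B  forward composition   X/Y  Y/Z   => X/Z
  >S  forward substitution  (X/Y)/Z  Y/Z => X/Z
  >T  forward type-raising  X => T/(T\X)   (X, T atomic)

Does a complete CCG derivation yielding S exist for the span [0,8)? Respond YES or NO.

YES

[0,8] S   >
  [0,6] S/(S\N)   >
    [0,1] "idea" : (S/(S\N))/NP
    [1,6] NP   >
      [1,5] NP/PP   >
        [1,2] "that" : (NP/PP)/(NP\PP)
        [2,5] NP\PP   <
          [2,3] "in" : S
          [3,5] (NP\PP)\S   <
            [3,4] "gave" : NP
            [4,5] "read" : ((NP\PP)\S)\NP
      [5,6] "often" : PP
  [6,8] S\N   <
    [6,7] "chased" : S
    [7,8] "under" : (S\N)\S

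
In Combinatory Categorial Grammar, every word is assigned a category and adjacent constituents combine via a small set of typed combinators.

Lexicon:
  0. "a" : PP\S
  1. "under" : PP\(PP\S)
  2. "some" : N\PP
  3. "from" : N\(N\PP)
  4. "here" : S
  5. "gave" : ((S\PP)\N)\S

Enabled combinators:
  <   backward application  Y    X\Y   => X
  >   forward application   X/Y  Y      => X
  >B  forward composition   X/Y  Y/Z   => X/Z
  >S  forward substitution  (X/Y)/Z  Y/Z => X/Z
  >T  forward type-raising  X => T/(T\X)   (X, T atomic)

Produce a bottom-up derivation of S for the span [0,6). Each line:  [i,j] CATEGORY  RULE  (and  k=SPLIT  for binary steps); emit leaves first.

[0,6] S   <
  [0,2] PP   <
    [0,1] "a" : PP\S
    [1,2] "under" : PP\(PP\S)
  [2,6] S\PP   <
    [2,4] N   <
      [2,3] "some" : N\PP
      [3,4] "from" : N\(N\PP)
    [4,6] (S\PP)\N   <
      [4,5] "here" : S
      [5,6] "gave" : ((S\PP)\N)\S

[0,1] PP\S  lex  "a"
[1,2] PP\(PP\S)  lex  "under"
[0,2] PP  <  k=1
[2,3] N\PP  lex  "some"
[3,4] N\(N\PP)  lex  "from"
[2,4] N  <  k=3
[4,5] S  lex  "here"
[5,6] ((S\PP)\N)\S  lex  "gave"
[4,6] (S\PP)\N  <  k=5
[2,6] S\PP  <  k=4
[0,6] S  <  k=2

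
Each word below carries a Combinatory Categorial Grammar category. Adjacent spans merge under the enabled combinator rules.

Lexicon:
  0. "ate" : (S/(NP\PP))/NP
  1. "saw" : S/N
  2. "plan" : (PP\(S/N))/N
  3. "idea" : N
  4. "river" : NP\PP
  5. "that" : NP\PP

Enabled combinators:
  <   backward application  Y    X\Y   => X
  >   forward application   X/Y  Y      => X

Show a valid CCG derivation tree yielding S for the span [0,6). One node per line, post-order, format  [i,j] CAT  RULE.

[0,1] (S/(NP\PP))/NP  lex  "ate"
[1,2] S/N  lex  "saw"
[2,3] (PP\(S/N))/N  lex  "plan"
[3,4] N  lex  "idea"
[2,4] PP\(S/N)  >  k=3
[1,4] PP  <  k=2
[4,5] NP\PP  lex  "river"
[1,5] NP  <  k=4
[0,5] S/(NP\PP)  >  k=1
[5,6] NP\PP  lex  "that"
[0,6] S  >  k=5

[0,6] S   >
  [0,5] S/(NP\PP)   >
    [0,1] "ate" : (S/(NP\PP))/NP
    [1,5] NP   <
      [1,4] PP   <
        [1,2] "saw" : S/N
        [2,4] PP\(S/N)   >
          [2,3] "plan" : (PP\(S/N))/N
          [3,4] "idea" : N
      [4,5] "river" : NP\PP
  [5,6] "that" : NP\PP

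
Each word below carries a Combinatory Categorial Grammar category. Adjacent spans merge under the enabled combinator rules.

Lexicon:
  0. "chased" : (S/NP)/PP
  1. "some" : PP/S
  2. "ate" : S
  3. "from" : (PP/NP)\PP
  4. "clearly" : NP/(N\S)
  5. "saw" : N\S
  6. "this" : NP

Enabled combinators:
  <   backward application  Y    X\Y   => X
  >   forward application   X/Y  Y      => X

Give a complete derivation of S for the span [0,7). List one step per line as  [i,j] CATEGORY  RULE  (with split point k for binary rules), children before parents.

[0,1] (S/NP)/PP  lex  "chased"
[1,2] PP/S  lex  "some"
[2,3] S  lex  "ate"
[1,3] PP  >  k=2
[3,4] (PP/NP)\PP  lex  "from"
[1,4] PP/NP  <  k=3
[4,5] NP/(N\S)  lex  "clearly"
[5,6] N\S  lex  "saw"
[4,6] NP  >  k=5
[1,6] PP  >  k=4
[0,6] S/NP  >  k=1
[6,7] NP  lex  "this"
[0,7] S  >  k=6

[0,7] S   >
  [0,6] S/NP   >
    [0,1] "chased" : (S/NP)/PP
    [1,6] PP   >
      [1,4] PP/NP   <
        [1,3] PP   >
          [1,2] "some" : PP/S
          [2,3] "ate" : S
        [3,4] "from" : (PP/NP)\PP
      [4,6] NP   >
        [4,5] "clearly" : NP/(N\S)
        [5,6] "saw" : N\S
  [6,7] "this" : NP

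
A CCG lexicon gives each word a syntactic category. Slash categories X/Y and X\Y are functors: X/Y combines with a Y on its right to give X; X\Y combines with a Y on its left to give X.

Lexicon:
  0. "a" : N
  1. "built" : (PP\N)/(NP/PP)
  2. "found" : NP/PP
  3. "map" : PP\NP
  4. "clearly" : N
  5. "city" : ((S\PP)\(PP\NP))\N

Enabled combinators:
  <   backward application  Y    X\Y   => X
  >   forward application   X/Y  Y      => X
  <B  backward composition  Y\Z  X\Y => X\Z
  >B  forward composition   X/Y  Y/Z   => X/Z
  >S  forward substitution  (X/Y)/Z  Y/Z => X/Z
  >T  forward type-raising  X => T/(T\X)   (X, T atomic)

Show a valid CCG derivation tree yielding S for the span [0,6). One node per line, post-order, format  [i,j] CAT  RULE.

[0,1] N  lex  "a"
[0,1] PP/(PP\N)  >T
[1,2] (PP\N)/(NP/PP)  lex  "built"
[2,3] NP/PP  lex  "found"
[1,3] PP\N  >  k=2
[0,3] PP  >  k=1
[3,4] PP\NP  lex  "map"
[4,5] N  lex  "clearly"
[5,6] ((S\PP)\(PP\NP))\N  lex  "city"
[4,6] (S\PP)\(PP\NP)  <  k=5
[3,6] S\PP  <  k=4
[0,6] S  <  k=3

[0,6] S   <
  [0,3] PP   >
    [0,1] PP/(PP\N)   >T
      [0,1] "a" : N
    [1,3] PP\N   >
      [1,2] "built" : (PP\N)/(NP/PP)
      [2,3] "found" : NP/PP
  [3,6] S\PP   <
    [3,4] "map" : PP\NP
    [4,6] (S\PP)\(PP\NP)   <
      [4,5] "clearly" : N
      [5,6] "city" : ((S\PP)\(PP\NP))\N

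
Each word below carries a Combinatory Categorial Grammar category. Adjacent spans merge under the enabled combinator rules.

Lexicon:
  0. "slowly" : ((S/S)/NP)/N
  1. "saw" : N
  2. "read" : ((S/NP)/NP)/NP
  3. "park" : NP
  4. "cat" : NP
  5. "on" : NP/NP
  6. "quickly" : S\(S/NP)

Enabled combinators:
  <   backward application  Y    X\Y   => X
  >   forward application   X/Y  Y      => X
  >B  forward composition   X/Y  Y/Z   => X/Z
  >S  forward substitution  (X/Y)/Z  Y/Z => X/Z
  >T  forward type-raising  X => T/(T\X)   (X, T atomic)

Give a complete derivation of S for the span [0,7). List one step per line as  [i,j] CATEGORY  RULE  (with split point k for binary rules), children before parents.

[0,7] S   <
  [0,6] S/NP   >B
    [0,5] S/NP   >S
      [0,2] (S/S)/NP   >
        [0,1] "slowly" : ((S/S)/NP)/N
        [1,2] "saw" : N
      [2,5] S/NP   >
        [2,4] (S/NP)/NP   >
          [2,3] "read" : ((S/NP)/NP)/NP
          [3,4] "park" : NP
        [4,5] "cat" : NP
    [5,6] "on" : NP/NP
  [6,7] "quickly" : S\(S/NP)

[0,1] ((S/S)/NP)/N  lex  "slowly"
[1,2] N  lex  "saw"
[0,2] (S/S)/NP  >  k=1
[2,3] ((S/NP)/NP)/NP  lex  "read"
[3,4] NP  lex  "park"
[2,4] (S/NP)/NP  >  k=3
[4,5] NP  lex  "cat"
[2,5] S/NP  >  k=4
[0,5] S/NP  >S  k=2
[5,6] NP/NP  lex  "on"
[0,6] S/NP  >B  k=5
[6,7] S\(S/NP)  lex  "quickly"
[0,7] S  <  k=6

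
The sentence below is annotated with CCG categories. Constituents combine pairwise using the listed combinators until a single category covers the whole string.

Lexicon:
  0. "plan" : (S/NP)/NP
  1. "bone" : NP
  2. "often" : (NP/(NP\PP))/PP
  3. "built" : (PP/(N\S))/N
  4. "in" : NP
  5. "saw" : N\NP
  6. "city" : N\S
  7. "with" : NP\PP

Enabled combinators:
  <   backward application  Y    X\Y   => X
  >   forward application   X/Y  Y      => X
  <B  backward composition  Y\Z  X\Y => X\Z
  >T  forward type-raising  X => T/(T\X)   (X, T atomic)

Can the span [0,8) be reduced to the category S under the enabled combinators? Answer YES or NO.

[0,8] S   >
  [0,2] S/NP   >
    [0,1] "plan" : (S/NP)/NP
    [1,2] "bone" : NP
  [2,8] NP   >
    [2,7] NP/(NP\PP)   >
      [2,3] "often" : (NP/(NP\PP))/PP
      [3,7] PP   >
        [3,6] PP/(N\S)   >
          [3,4] "built" : (PP/(N\S))/N
          [4,6] N   <
            [4,5] "in" : NP
            [5,6] "saw" : N\NP
        [6,7] "city" : N\S
    [7,8] "with" : NP\PP

YES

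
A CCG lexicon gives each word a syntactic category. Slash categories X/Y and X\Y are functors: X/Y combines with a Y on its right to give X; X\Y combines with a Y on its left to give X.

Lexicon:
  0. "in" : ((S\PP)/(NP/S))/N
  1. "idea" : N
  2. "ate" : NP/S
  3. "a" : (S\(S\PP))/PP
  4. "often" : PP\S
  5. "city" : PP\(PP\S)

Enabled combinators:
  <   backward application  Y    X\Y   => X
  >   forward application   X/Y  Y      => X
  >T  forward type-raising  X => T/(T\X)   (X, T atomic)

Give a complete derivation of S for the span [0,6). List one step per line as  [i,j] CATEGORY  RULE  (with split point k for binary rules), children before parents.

[0,6] S   <
  [0,3] S\PP   >
    [0,2] (S\PP)/(NP/S)   >
      [0,1] "in" : ((S\PP)/(NP/S))/N
      [1,2] "idea" : N
    [2,3] "ate" : NP/S
  [3,6] S\(S\PP)   >
    [3,4] "a" : (S\(S\PP))/PP
    [4,6] PP   <
      [4,5] "often" : PP\S
      [5,6] "city" : PP\(PP\S)

[0,1] ((S\PP)/(NP/S))/N  lex  "in"
[1,2] N  lex  "idea"
[0,2] (S\PP)/(NP/S)  >  k=1
[2,3] NP/S  lex  "ate"
[0,3] S\PP  >  k=2
[3,4] (S\(S\PP))/PP  lex  "a"
[4,5] PP\S  lex  "often"
[5,6] PP\(PP\S)  lex  "city"
[4,6] PP  <  k=5
[3,6] S\(S\PP)  >  k=4
[0,6] S  <  k=3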